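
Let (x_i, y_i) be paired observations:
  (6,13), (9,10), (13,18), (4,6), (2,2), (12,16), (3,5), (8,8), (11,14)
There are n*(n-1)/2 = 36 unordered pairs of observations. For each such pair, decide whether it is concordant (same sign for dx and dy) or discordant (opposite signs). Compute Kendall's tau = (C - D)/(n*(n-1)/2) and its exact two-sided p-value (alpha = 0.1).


Step 1: Enumerate the 36 unordered pairs (i,j) with i<j and classify each by sign(x_j-x_i) * sign(y_j-y_i).
  (1,2):dx=+3,dy=-3->D; (1,3):dx=+7,dy=+5->C; (1,4):dx=-2,dy=-7->C; (1,5):dx=-4,dy=-11->C
  (1,6):dx=+6,dy=+3->C; (1,7):dx=-3,dy=-8->C; (1,8):dx=+2,dy=-5->D; (1,9):dx=+5,dy=+1->C
  (2,3):dx=+4,dy=+8->C; (2,4):dx=-5,dy=-4->C; (2,5):dx=-7,dy=-8->C; (2,6):dx=+3,dy=+6->C
  (2,7):dx=-6,dy=-5->C; (2,8):dx=-1,dy=-2->C; (2,9):dx=+2,dy=+4->C; (3,4):dx=-9,dy=-12->C
  (3,5):dx=-11,dy=-16->C; (3,6):dx=-1,dy=-2->C; (3,7):dx=-10,dy=-13->C; (3,8):dx=-5,dy=-10->C
  (3,9):dx=-2,dy=-4->C; (4,5):dx=-2,dy=-4->C; (4,6):dx=+8,dy=+10->C; (4,7):dx=-1,dy=-1->C
  (4,8):dx=+4,dy=+2->C; (4,9):dx=+7,dy=+8->C; (5,6):dx=+10,dy=+14->C; (5,7):dx=+1,dy=+3->C
  (5,8):dx=+6,dy=+6->C; (5,9):dx=+9,dy=+12->C; (6,7):dx=-9,dy=-11->C; (6,8):dx=-4,dy=-8->C
  (6,9):dx=-1,dy=-2->C; (7,8):dx=+5,dy=+3->C; (7,9):dx=+8,dy=+9->C; (8,9):dx=+3,dy=+6->C
Step 2: C = 34, D = 2, total pairs = 36.
Step 3: tau = (C - D)/(n(n-1)/2) = (34 - 2)/36 = 0.888889.
Step 4: Exact two-sided p-value (enumerate n! = 362880 permutations of y under H0): p = 0.000243.
Step 5: alpha = 0.1. reject H0.

tau_b = 0.8889 (C=34, D=2), p = 0.000243, reject H0.


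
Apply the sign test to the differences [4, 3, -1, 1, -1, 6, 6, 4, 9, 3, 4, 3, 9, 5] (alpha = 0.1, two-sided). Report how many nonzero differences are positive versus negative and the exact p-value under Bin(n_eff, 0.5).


Step 1: Discard zero differences. Original n = 14; n_eff = number of nonzero differences = 14.
Nonzero differences (with sign): +4, +3, -1, +1, -1, +6, +6, +4, +9, +3, +4, +3, +9, +5
Step 2: Count signs: positive = 12, negative = 2.
Step 3: Under H0: P(positive) = 0.5, so the number of positives S ~ Bin(14, 0.5).
Step 4: Two-sided exact p-value = sum of Bin(14,0.5) probabilities at or below the observed probability = 0.012939.
Step 5: alpha = 0.1. reject H0.

n_eff = 14, pos = 12, neg = 2, p = 0.012939, reject H0.


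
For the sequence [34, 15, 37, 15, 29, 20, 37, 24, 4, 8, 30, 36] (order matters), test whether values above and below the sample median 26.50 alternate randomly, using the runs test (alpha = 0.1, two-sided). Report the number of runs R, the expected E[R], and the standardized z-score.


Step 1: Compute median = 26.50; label A = above, B = below.
Labels in order: ABABABABBBAA  (n_A = 6, n_B = 6)
Step 2: Count runs R = 9.
Step 3: Under H0 (random ordering), E[R] = 2*n_A*n_B/(n_A+n_B) + 1 = 2*6*6/12 + 1 = 7.0000.
        Var[R] = 2*n_A*n_B*(2*n_A*n_B - n_A - n_B) / ((n_A+n_B)^2 * (n_A+n_B-1)) = 4320/1584 = 2.7273.
        SD[R] = 1.6514.
Step 4: Continuity-corrected z = (R - 0.5 - E[R]) / SD[R] = (9 - 0.5 - 7.0000) / 1.6514 = 0.9083.
Step 5: Two-sided p-value via normal approximation = 2*(1 - Phi(|z|)) = 0.363722.
Step 6: alpha = 0.1. fail to reject H0.

R = 9, z = 0.9083, p = 0.363722, fail to reject H0.


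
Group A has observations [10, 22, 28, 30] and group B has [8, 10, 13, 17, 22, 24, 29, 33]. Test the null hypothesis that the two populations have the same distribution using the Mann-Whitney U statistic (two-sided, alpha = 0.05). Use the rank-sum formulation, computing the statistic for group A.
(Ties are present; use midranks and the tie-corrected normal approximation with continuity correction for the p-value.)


Step 1: Combine and sort all 12 observations; assign midranks.
sorted (value, group): (8,Y), (10,X), (10,Y), (13,Y), (17,Y), (22,X), (22,Y), (24,Y), (28,X), (29,Y), (30,X), (33,Y)
ranks: 8->1, 10->2.5, 10->2.5, 13->4, 17->5, 22->6.5, 22->6.5, 24->8, 28->9, 29->10, 30->11, 33->12
Step 2: Rank sum for X: R1 = 2.5 + 6.5 + 9 + 11 = 29.
Step 3: U_X = R1 - n1(n1+1)/2 = 29 - 4*5/2 = 29 - 10 = 19.
       U_Y = n1*n2 - U_X = 32 - 19 = 13.
Step 4: Ties are present, so use the tie-corrected normal approximation (with continuity correction) for the p-value.
Step 5: p-value = 0.670038; compare to alpha = 0.05. fail to reject H0.

U_X = 19, p = 0.670038, fail to reject H0 at alpha = 0.05.


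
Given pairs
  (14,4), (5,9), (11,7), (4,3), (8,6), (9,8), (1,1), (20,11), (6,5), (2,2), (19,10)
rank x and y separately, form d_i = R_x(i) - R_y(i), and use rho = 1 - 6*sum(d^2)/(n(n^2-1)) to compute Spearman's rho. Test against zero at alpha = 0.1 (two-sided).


Step 1: Rank x and y separately (midranks; no ties here).
rank(x): 14->9, 5->4, 11->8, 4->3, 8->6, 9->7, 1->1, 20->11, 6->5, 2->2, 19->10
rank(y): 4->4, 9->9, 7->7, 3->3, 6->6, 8->8, 1->1, 11->11, 5->5, 2->2, 10->10
Step 2: d_i = R_x(i) - R_y(i); compute d_i^2.
  (9-4)^2=25, (4-9)^2=25, (8-7)^2=1, (3-3)^2=0, (6-6)^2=0, (7-8)^2=1, (1-1)^2=0, (11-11)^2=0, (5-5)^2=0, (2-2)^2=0, (10-10)^2=0
sum(d^2) = 52.
Step 3: rho = 1 - 6*52 / (11*(11^2 - 1)) = 1 - 312/1320 = 0.763636.
Step 4: Under H0, t = rho * sqrt((n-2)/(1-rho^2)) = 3.5482 ~ t(9).
Step 5: Two-sided p-value from the t-distribution with 9 df = 0.006233.
Step 6: alpha = 0.1. reject H0.

rho = 0.7636, p = 0.006233, reject H0 at alpha = 0.1.


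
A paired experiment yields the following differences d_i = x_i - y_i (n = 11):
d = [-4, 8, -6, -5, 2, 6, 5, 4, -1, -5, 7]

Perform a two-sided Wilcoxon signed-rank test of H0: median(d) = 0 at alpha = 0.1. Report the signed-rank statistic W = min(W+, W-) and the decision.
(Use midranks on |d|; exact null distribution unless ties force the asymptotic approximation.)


Step 1: Drop any zero differences (none here) and take |d_i|.
|d| = [4, 8, 6, 5, 2, 6, 5, 4, 1, 5, 7]
Step 2: Midrank |d_i| (ties get averaged ranks).
ranks: |4|->3.5, |8|->11, |6|->8.5, |5|->6, |2|->2, |6|->8.5, |5|->6, |4|->3.5, |1|->1, |5|->6, |7|->10
Step 3: Attach original signs; sum ranks with positive sign and with negative sign.
W+ = 11 + 2 + 8.5 + 6 + 3.5 + 10 = 41
W- = 3.5 + 8.5 + 6 + 1 + 6 = 25
(Check: W+ + W- = 66 should equal n(n+1)/2 = 66.)
Step 4: Test statistic W = min(W+, W-) = 25.
Step 5: Ties in |d|, so use the tie-corrected normal approximation.
        E[W] = n(n+1)/4 = 11*12/4 = 33.
        Tie groups: |d|=4 (t=2), |d|=5 (t=3), |d|=6 (t=2); sum(t^3 - t) = 36.
        Var[W] = n(n+1)(2n+1)/24 - sum(t^3-t)/48 = 3036/24 - 36/48 = 125.75.
        z = (W - E[W]) / sqrt(Var[W]) = (25 - 33) / 11.2138 = -0.7134.
        Two-sided p = 2*Phi(z) = 0.475595.
Step 6: alpha = 0.1. fail to reject H0.

W+ = 41, W- = 25, W = min = 25, p = 0.475595, fail to reject H0.


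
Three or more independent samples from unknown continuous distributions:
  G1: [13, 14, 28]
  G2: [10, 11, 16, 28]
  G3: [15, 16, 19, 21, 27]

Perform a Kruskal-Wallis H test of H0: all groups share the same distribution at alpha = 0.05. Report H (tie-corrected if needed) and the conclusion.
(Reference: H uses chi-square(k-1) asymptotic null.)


Step 1: Combine all N = 12 observations and assign midranks.
sorted (value, group, rank): (10,G2,1), (11,G2,2), (13,G1,3), (14,G1,4), (15,G3,5), (16,G2,6.5), (16,G3,6.5), (19,G3,8), (21,G3,9), (27,G3,10), (28,G1,11.5), (28,G2,11.5)
Step 2: Sum ranks within each group.
R_1 = 18.5 (n_1 = 3)
R_2 = 21 (n_2 = 4)
R_3 = 38.5 (n_3 = 5)
Step 3: H = 12/(N(N+1)) * sum(R_i^2/n_i) - 3(N+1)
     = 12/(12*13) * (18.5^2/3 + 21^2/4 + 38.5^2/5) - 3*13
     = 0.076923 * 520.783 - 39
     = 1.060256.
Step 4: Ties present; correction factor C = 1 - 12/(12^3 - 12) = 0.993007. Corrected H = 1.060256 / 0.993007 = 1.067723.
Step 5: Under H0, H ~ chi^2(2); p-value = 0.586336.
Step 6: alpha = 0.05. fail to reject H0.

H = 1.0677, df = 2, p = 0.586336, fail to reject H0.


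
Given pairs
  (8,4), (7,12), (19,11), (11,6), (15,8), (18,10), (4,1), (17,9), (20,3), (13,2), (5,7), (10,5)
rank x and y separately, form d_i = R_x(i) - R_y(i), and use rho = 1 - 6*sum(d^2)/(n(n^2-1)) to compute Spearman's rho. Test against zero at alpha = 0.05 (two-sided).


Step 1: Rank x and y separately (midranks; no ties here).
rank(x): 8->4, 7->3, 19->11, 11->6, 15->8, 18->10, 4->1, 17->9, 20->12, 13->7, 5->2, 10->5
rank(y): 4->4, 12->12, 11->11, 6->6, 8->8, 10->10, 1->1, 9->9, 3->3, 2->2, 7->7, 5->5
Step 2: d_i = R_x(i) - R_y(i); compute d_i^2.
  (4-4)^2=0, (3-12)^2=81, (11-11)^2=0, (6-6)^2=0, (8-8)^2=0, (10-10)^2=0, (1-1)^2=0, (9-9)^2=0, (12-3)^2=81, (7-2)^2=25, (2-7)^2=25, (5-5)^2=0
sum(d^2) = 212.
Step 3: rho = 1 - 6*212 / (12*(12^2 - 1)) = 1 - 1272/1716 = 0.258741.
Step 4: Under H0, t = rho * sqrt((n-2)/(1-rho^2)) = 0.8471 ~ t(10).
Step 5: Two-sided p-value from the t-distribution with 10 df = 0.416775.
Step 6: alpha = 0.05. fail to reject H0.

rho = 0.2587, p = 0.416775, fail to reject H0 at alpha = 0.05.


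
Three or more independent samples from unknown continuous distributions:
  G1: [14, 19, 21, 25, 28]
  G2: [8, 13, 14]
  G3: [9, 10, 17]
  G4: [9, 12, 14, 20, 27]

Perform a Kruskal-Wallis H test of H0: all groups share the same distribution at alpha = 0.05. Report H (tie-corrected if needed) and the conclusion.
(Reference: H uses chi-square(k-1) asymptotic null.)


Step 1: Combine all N = 16 observations and assign midranks.
sorted (value, group, rank): (8,G2,1), (9,G3,2.5), (9,G4,2.5), (10,G3,4), (12,G4,5), (13,G2,6), (14,G1,8), (14,G2,8), (14,G4,8), (17,G3,10), (19,G1,11), (20,G4,12), (21,G1,13), (25,G1,14), (27,G4,15), (28,G1,16)
Step 2: Sum ranks within each group.
R_1 = 62 (n_1 = 5)
R_2 = 15 (n_2 = 3)
R_3 = 16.5 (n_3 = 3)
R_4 = 42.5 (n_4 = 5)
Step 3: H = 12/(N(N+1)) * sum(R_i^2/n_i) - 3(N+1)
     = 12/(16*17) * (62^2/5 + 15^2/3 + 16.5^2/3 + 42.5^2/5) - 3*17
     = 0.044118 * 1295.8 - 51
     = 6.167647.
Step 4: Ties present; correction factor C = 1 - 30/(16^3 - 16) = 0.992647. Corrected H = 6.167647 / 0.992647 = 6.213333.
Step 5: Under H0, H ~ chi^2(3); p-value = 0.101680.
Step 6: alpha = 0.05. fail to reject H0.

H = 6.2133, df = 3, p = 0.101680, fail to reject H0.


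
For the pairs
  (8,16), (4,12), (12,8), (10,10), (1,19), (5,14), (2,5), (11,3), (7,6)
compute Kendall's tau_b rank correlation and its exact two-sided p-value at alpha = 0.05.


Step 1: Enumerate the 36 unordered pairs (i,j) with i<j and classify each by sign(x_j-x_i) * sign(y_j-y_i).
  (1,2):dx=-4,dy=-4->C; (1,3):dx=+4,dy=-8->D; (1,4):dx=+2,dy=-6->D; (1,5):dx=-7,dy=+3->D
  (1,6):dx=-3,dy=-2->C; (1,7):dx=-6,dy=-11->C; (1,8):dx=+3,dy=-13->D; (1,9):dx=-1,dy=-10->C
  (2,3):dx=+8,dy=-4->D; (2,4):dx=+6,dy=-2->D; (2,5):dx=-3,dy=+7->D; (2,6):dx=+1,dy=+2->C
  (2,7):dx=-2,dy=-7->C; (2,8):dx=+7,dy=-9->D; (2,9):dx=+3,dy=-6->D; (3,4):dx=-2,dy=+2->D
  (3,5):dx=-11,dy=+11->D; (3,6):dx=-7,dy=+6->D; (3,7):dx=-10,dy=-3->C; (3,8):dx=-1,dy=-5->C
  (3,9):dx=-5,dy=-2->C; (4,5):dx=-9,dy=+9->D; (4,6):dx=-5,dy=+4->D; (4,7):dx=-8,dy=-5->C
  (4,8):dx=+1,dy=-7->D; (4,9):dx=-3,dy=-4->C; (5,6):dx=+4,dy=-5->D; (5,7):dx=+1,dy=-14->D
  (5,8):dx=+10,dy=-16->D; (5,9):dx=+6,dy=-13->D; (6,7):dx=-3,dy=-9->C; (6,8):dx=+6,dy=-11->D
  (6,9):dx=+2,dy=-8->D; (7,8):dx=+9,dy=-2->D; (7,9):dx=+5,dy=+1->C; (8,9):dx=-4,dy=+3->D
Step 2: C = 13, D = 23, total pairs = 36.
Step 3: tau = (C - D)/(n(n-1)/2) = (13 - 23)/36 = -0.277778.
Step 4: Exact two-sided p-value (enumerate n! = 362880 permutations of y under H0): p = 0.358488.
Step 5: alpha = 0.05. fail to reject H0.

tau_b = -0.2778 (C=13, D=23), p = 0.358488, fail to reject H0.


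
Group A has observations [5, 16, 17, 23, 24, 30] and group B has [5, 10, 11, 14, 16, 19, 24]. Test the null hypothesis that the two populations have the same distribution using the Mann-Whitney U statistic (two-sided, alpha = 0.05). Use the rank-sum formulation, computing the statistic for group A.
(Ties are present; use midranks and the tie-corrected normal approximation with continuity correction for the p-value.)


Step 1: Combine and sort all 13 observations; assign midranks.
sorted (value, group): (5,X), (5,Y), (10,Y), (11,Y), (14,Y), (16,X), (16,Y), (17,X), (19,Y), (23,X), (24,X), (24,Y), (30,X)
ranks: 5->1.5, 5->1.5, 10->3, 11->4, 14->5, 16->6.5, 16->6.5, 17->8, 19->9, 23->10, 24->11.5, 24->11.5, 30->13
Step 2: Rank sum for X: R1 = 1.5 + 6.5 + 8 + 10 + 11.5 + 13 = 50.5.
Step 3: U_X = R1 - n1(n1+1)/2 = 50.5 - 6*7/2 = 50.5 - 21 = 29.5.
       U_Y = n1*n2 - U_X = 42 - 29.5 = 12.5.
Step 4: Ties are present, so use the tie-corrected normal approximation (with continuity correction) for the p-value.
Step 5: p-value = 0.251135; compare to alpha = 0.05. fail to reject H0.

U_X = 29.5, p = 0.251135, fail to reject H0 at alpha = 0.05.


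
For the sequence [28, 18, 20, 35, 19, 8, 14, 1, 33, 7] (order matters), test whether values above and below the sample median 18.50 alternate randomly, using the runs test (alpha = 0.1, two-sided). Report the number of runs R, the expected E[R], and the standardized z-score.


Step 1: Compute median = 18.50; label A = above, B = below.
Labels in order: ABAAABBBAB  (n_A = 5, n_B = 5)
Step 2: Count runs R = 6.
Step 3: Under H0 (random ordering), E[R] = 2*n_A*n_B/(n_A+n_B) + 1 = 2*5*5/10 + 1 = 6.0000.
        Var[R] = 2*n_A*n_B*(2*n_A*n_B - n_A - n_B) / ((n_A+n_B)^2 * (n_A+n_B-1)) = 2000/900 = 2.2222.
        SD[R] = 1.4907.
Step 4: R = E[R], so z = 0 with no continuity correction.
Step 5: Two-sided p-value via normal approximation = 2*(1 - Phi(|z|)) = 1.000000.
Step 6: alpha = 0.1. fail to reject H0.

R = 6, z = 0.0000, p = 1.000000, fail to reject H0.


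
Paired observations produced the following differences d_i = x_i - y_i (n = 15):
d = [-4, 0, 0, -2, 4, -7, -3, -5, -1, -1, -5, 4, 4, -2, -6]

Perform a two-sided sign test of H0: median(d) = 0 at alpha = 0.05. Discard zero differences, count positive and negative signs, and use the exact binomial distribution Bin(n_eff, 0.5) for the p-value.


Step 1: Discard zero differences. Original n = 15; n_eff = number of nonzero differences = 13.
Nonzero differences (with sign): -4, -2, +4, -7, -3, -5, -1, -1, -5, +4, +4, -2, -6
Step 2: Count signs: positive = 3, negative = 10.
Step 3: Under H0: P(positive) = 0.5, so the number of positives S ~ Bin(13, 0.5).
Step 4: Two-sided exact p-value = sum of Bin(13,0.5) probabilities at or below the observed probability = 0.092285.
Step 5: alpha = 0.05. fail to reject H0.

n_eff = 13, pos = 3, neg = 10, p = 0.092285, fail to reject H0.


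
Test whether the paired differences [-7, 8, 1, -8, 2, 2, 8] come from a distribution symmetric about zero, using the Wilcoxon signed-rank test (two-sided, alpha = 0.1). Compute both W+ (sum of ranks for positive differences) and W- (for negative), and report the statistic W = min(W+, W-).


Step 1: Drop any zero differences (none here) and take |d_i|.
|d| = [7, 8, 1, 8, 2, 2, 8]
Step 2: Midrank |d_i| (ties get averaged ranks).
ranks: |7|->4, |8|->6, |1|->1, |8|->6, |2|->2.5, |2|->2.5, |8|->6
Step 3: Attach original signs; sum ranks with positive sign and with negative sign.
W+ = 6 + 1 + 2.5 + 2.5 + 6 = 18
W- = 4 + 6 = 10
(Check: W+ + W- = 28 should equal n(n+1)/2 = 28.)
Step 4: Test statistic W = min(W+, W-) = 10.
Step 5: Ties in |d|, so use the tie-corrected normal approximation.
        E[W] = n(n+1)/4 = 7*8/4 = 14.
        Tie groups: |d|=2 (t=2), |d|=8 (t=3); sum(t^3 - t) = 30.
        Var[W] = n(n+1)(2n+1)/24 - sum(t^3-t)/48 = 840/24 - 30/48 = 34.375.
        z = (W - E[W]) / sqrt(Var[W]) = (10 - 14) / 5.8630 = -0.6822.
        Two-sided p = 2*Phi(z) = 0.495086.
Step 6: alpha = 0.1. fail to reject H0.

W+ = 18, W- = 10, W = min = 10, p = 0.495086, fail to reject H0.


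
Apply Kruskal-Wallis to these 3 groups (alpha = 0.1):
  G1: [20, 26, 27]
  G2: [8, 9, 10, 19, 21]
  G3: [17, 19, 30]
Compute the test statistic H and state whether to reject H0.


Step 1: Combine all N = 11 observations and assign midranks.
sorted (value, group, rank): (8,G2,1), (9,G2,2), (10,G2,3), (17,G3,4), (19,G2,5.5), (19,G3,5.5), (20,G1,7), (21,G2,8), (26,G1,9), (27,G1,10), (30,G3,11)
Step 2: Sum ranks within each group.
R_1 = 26 (n_1 = 3)
R_2 = 19.5 (n_2 = 5)
R_3 = 20.5 (n_3 = 3)
Step 3: H = 12/(N(N+1)) * sum(R_i^2/n_i) - 3(N+1)
     = 12/(11*12) * (26^2/3 + 19.5^2/5 + 20.5^2/3) - 3*12
     = 0.090909 * 441.467 - 36
     = 4.133333.
Step 4: Ties present; correction factor C = 1 - 6/(11^3 - 11) = 0.995455. Corrected H = 4.133333 / 0.995455 = 4.152207.
Step 5: Under H0, H ~ chi^2(2); p-value = 0.125418.
Step 6: alpha = 0.1. fail to reject H0.

H = 4.1522, df = 2, p = 0.125418, fail to reject H0.


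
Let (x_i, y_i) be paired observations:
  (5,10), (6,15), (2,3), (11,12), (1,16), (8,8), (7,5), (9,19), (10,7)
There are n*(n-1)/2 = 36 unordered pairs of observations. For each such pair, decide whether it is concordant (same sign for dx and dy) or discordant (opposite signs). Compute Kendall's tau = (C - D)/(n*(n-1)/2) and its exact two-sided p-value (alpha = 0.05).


Step 1: Enumerate the 36 unordered pairs (i,j) with i<j and classify each by sign(x_j-x_i) * sign(y_j-y_i).
  (1,2):dx=+1,dy=+5->C; (1,3):dx=-3,dy=-7->C; (1,4):dx=+6,dy=+2->C; (1,5):dx=-4,dy=+6->D
  (1,6):dx=+3,dy=-2->D; (1,7):dx=+2,dy=-5->D; (1,8):dx=+4,dy=+9->C; (1,9):dx=+5,dy=-3->D
  (2,3):dx=-4,dy=-12->C; (2,4):dx=+5,dy=-3->D; (2,5):dx=-5,dy=+1->D; (2,6):dx=+2,dy=-7->D
  (2,7):dx=+1,dy=-10->D; (2,8):dx=+3,dy=+4->C; (2,9):dx=+4,dy=-8->D; (3,4):dx=+9,dy=+9->C
  (3,5):dx=-1,dy=+13->D; (3,6):dx=+6,dy=+5->C; (3,7):dx=+5,dy=+2->C; (3,8):dx=+7,dy=+16->C
  (3,9):dx=+8,dy=+4->C; (4,5):dx=-10,dy=+4->D; (4,6):dx=-3,dy=-4->C; (4,7):dx=-4,dy=-7->C
  (4,8):dx=-2,dy=+7->D; (4,9):dx=-1,dy=-5->C; (5,6):dx=+7,dy=-8->D; (5,7):dx=+6,dy=-11->D
  (5,8):dx=+8,dy=+3->C; (5,9):dx=+9,dy=-9->D; (6,7):dx=-1,dy=-3->C; (6,8):dx=+1,dy=+11->C
  (6,9):dx=+2,dy=-1->D; (7,8):dx=+2,dy=+14->C; (7,9):dx=+3,dy=+2->C; (8,9):dx=+1,dy=-12->D
Step 2: C = 19, D = 17, total pairs = 36.
Step 3: tau = (C - D)/(n(n-1)/2) = (19 - 17)/36 = 0.055556.
Step 4: Exact two-sided p-value (enumerate n! = 362880 permutations of y under H0): p = 0.919455.
Step 5: alpha = 0.05. fail to reject H0.

tau_b = 0.0556 (C=19, D=17), p = 0.919455, fail to reject H0.


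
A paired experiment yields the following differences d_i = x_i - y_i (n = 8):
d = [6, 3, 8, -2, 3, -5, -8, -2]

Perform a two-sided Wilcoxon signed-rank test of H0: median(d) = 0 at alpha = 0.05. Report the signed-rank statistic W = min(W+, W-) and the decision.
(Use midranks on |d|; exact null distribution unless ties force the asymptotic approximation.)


Step 1: Drop any zero differences (none here) and take |d_i|.
|d| = [6, 3, 8, 2, 3, 5, 8, 2]
Step 2: Midrank |d_i| (ties get averaged ranks).
ranks: |6|->6, |3|->3.5, |8|->7.5, |2|->1.5, |3|->3.5, |5|->5, |8|->7.5, |2|->1.5
Step 3: Attach original signs; sum ranks with positive sign and with negative sign.
W+ = 6 + 3.5 + 7.5 + 3.5 = 20.5
W- = 1.5 + 5 + 7.5 + 1.5 = 15.5
(Check: W+ + W- = 36 should equal n(n+1)/2 = 36.)
Step 4: Test statistic W = min(W+, W-) = 15.5.
Step 5: Ties in |d|, so use the tie-corrected normal approximation.
        E[W] = n(n+1)/4 = 8*9/4 = 18.
        Tie groups: |d|=2 (t=2), |d|=3 (t=2), |d|=8 (t=2); sum(t^3 - t) = 18.
        Var[W] = n(n+1)(2n+1)/24 - sum(t^3-t)/48 = 1224/24 - 18/48 = 50.625.
        z = (W - E[W]) / sqrt(Var[W]) = (15.5 - 18) / 7.1151 = -0.3514.
        Two-sided p = 2*Phi(z) = 0.725315.
Step 6: alpha = 0.05. fail to reject H0.

W+ = 20.5, W- = 15.5, W = min = 15.5, p = 0.725315, fail to reject H0.


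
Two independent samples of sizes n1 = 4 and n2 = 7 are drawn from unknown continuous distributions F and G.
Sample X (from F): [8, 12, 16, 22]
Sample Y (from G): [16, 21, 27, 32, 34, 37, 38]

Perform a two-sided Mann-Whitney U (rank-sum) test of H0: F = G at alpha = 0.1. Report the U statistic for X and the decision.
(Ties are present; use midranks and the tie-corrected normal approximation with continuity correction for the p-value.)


Step 1: Combine and sort all 11 observations; assign midranks.
sorted (value, group): (8,X), (12,X), (16,X), (16,Y), (21,Y), (22,X), (27,Y), (32,Y), (34,Y), (37,Y), (38,Y)
ranks: 8->1, 12->2, 16->3.5, 16->3.5, 21->5, 22->6, 27->7, 32->8, 34->9, 37->10, 38->11
Step 2: Rank sum for X: R1 = 1 + 2 + 3.5 + 6 = 12.5.
Step 3: U_X = R1 - n1(n1+1)/2 = 12.5 - 4*5/2 = 12.5 - 10 = 2.5.
       U_Y = n1*n2 - U_X = 28 - 2.5 = 25.5.
Step 4: Ties are present, so use the tie-corrected normal approximation (with continuity correction) for the p-value.
Step 5: p-value = 0.037202; compare to alpha = 0.1. reject H0.

U_X = 2.5, p = 0.037202, reject H0 at alpha = 0.1.


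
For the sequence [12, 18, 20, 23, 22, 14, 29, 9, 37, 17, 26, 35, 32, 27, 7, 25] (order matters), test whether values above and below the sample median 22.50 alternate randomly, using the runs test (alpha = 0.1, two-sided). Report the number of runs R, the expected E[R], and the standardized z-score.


Step 1: Compute median = 22.50; label A = above, B = below.
Labels in order: BBBABBABABAAAABA  (n_A = 8, n_B = 8)
Step 2: Count runs R = 10.
Step 3: Under H0 (random ordering), E[R] = 2*n_A*n_B/(n_A+n_B) + 1 = 2*8*8/16 + 1 = 9.0000.
        Var[R] = 2*n_A*n_B*(2*n_A*n_B - n_A - n_B) / ((n_A+n_B)^2 * (n_A+n_B-1)) = 14336/3840 = 3.7333.
        SD[R] = 1.9322.
Step 4: Continuity-corrected z = (R - 0.5 - E[R]) / SD[R] = (10 - 0.5 - 9.0000) / 1.9322 = 0.2588.
Step 5: Two-sided p-value via normal approximation = 2*(1 - Phi(|z|)) = 0.795809.
Step 6: alpha = 0.1. fail to reject H0.

R = 10, z = 0.2588, p = 0.795809, fail to reject H0.


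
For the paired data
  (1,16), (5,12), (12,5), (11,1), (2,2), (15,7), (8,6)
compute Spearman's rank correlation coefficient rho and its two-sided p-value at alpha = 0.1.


Step 1: Rank x and y separately (midranks; no ties here).
rank(x): 1->1, 5->3, 12->6, 11->5, 2->2, 15->7, 8->4
rank(y): 16->7, 12->6, 5->3, 1->1, 2->2, 7->5, 6->4
Step 2: d_i = R_x(i) - R_y(i); compute d_i^2.
  (1-7)^2=36, (3-6)^2=9, (6-3)^2=9, (5-1)^2=16, (2-2)^2=0, (7-5)^2=4, (4-4)^2=0
sum(d^2) = 74.
Step 3: rho = 1 - 6*74 / (7*(7^2 - 1)) = 1 - 444/336 = -0.321429.
Step 4: Under H0, t = rho * sqrt((n-2)/(1-rho^2)) = -0.7590 ~ t(5).
Step 5: Two-sided p-value from the t-distribution with 5 df = 0.482072.
Step 6: alpha = 0.1. fail to reject H0.

rho = -0.3214, p = 0.482072, fail to reject H0 at alpha = 0.1.


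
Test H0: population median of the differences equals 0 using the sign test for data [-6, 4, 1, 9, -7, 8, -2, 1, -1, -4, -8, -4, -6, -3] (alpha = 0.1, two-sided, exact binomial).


Step 1: Discard zero differences. Original n = 14; n_eff = number of nonzero differences = 14.
Nonzero differences (with sign): -6, +4, +1, +9, -7, +8, -2, +1, -1, -4, -8, -4, -6, -3
Step 2: Count signs: positive = 5, negative = 9.
Step 3: Under H0: P(positive) = 0.5, so the number of positives S ~ Bin(14, 0.5).
Step 4: Two-sided exact p-value = sum of Bin(14,0.5) probabilities at or below the observed probability = 0.423950.
Step 5: alpha = 0.1. fail to reject H0.

n_eff = 14, pos = 5, neg = 9, p = 0.423950, fail to reject H0.


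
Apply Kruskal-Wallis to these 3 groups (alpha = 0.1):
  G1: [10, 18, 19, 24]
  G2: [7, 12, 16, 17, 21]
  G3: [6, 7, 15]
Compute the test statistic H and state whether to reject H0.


Step 1: Combine all N = 12 observations and assign midranks.
sorted (value, group, rank): (6,G3,1), (7,G2,2.5), (7,G3,2.5), (10,G1,4), (12,G2,5), (15,G3,6), (16,G2,7), (17,G2,8), (18,G1,9), (19,G1,10), (21,G2,11), (24,G1,12)
Step 2: Sum ranks within each group.
R_1 = 35 (n_1 = 4)
R_2 = 33.5 (n_2 = 5)
R_3 = 9.5 (n_3 = 3)
Step 3: H = 12/(N(N+1)) * sum(R_i^2/n_i) - 3(N+1)
     = 12/(12*13) * (35^2/4 + 33.5^2/5 + 9.5^2/3) - 3*13
     = 0.076923 * 560.783 - 39
     = 4.137179.
Step 4: Ties present; correction factor C = 1 - 6/(12^3 - 12) = 0.996503. Corrected H = 4.137179 / 0.996503 = 4.151696.
Step 5: Under H0, H ~ chi^2(2); p-value = 0.125450.
Step 6: alpha = 0.1. fail to reject H0.

H = 4.1517, df = 2, p = 0.125450, fail to reject H0.


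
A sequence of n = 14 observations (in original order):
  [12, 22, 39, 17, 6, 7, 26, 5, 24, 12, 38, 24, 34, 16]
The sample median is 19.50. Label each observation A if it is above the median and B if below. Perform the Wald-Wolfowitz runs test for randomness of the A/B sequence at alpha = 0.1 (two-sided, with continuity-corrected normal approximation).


Step 1: Compute median = 19.50; label A = above, B = below.
Labels in order: BAABBBABABAAAB  (n_A = 7, n_B = 7)
Step 2: Count runs R = 9.
Step 3: Under H0 (random ordering), E[R] = 2*n_A*n_B/(n_A+n_B) + 1 = 2*7*7/14 + 1 = 8.0000.
        Var[R] = 2*n_A*n_B*(2*n_A*n_B - n_A - n_B) / ((n_A+n_B)^2 * (n_A+n_B-1)) = 8232/2548 = 3.2308.
        SD[R] = 1.7974.
Step 4: Continuity-corrected z = (R - 0.5 - E[R]) / SD[R] = (9 - 0.5 - 8.0000) / 1.7974 = 0.2782.
Step 5: Two-sided p-value via normal approximation = 2*(1 - Phi(|z|)) = 0.780879.
Step 6: alpha = 0.1. fail to reject H0.

R = 9, z = 0.2782, p = 0.780879, fail to reject H0.


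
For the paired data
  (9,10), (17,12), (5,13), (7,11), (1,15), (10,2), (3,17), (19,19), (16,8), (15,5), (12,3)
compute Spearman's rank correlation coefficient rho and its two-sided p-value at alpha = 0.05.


Step 1: Rank x and y separately (midranks; no ties here).
rank(x): 9->5, 17->10, 5->3, 7->4, 1->1, 10->6, 3->2, 19->11, 16->9, 15->8, 12->7
rank(y): 10->5, 12->7, 13->8, 11->6, 15->9, 2->1, 17->10, 19->11, 8->4, 5->3, 3->2
Step 2: d_i = R_x(i) - R_y(i); compute d_i^2.
  (5-5)^2=0, (10-7)^2=9, (3-8)^2=25, (4-6)^2=4, (1-9)^2=64, (6-1)^2=25, (2-10)^2=64, (11-11)^2=0, (9-4)^2=25, (8-3)^2=25, (7-2)^2=25
sum(d^2) = 266.
Step 3: rho = 1 - 6*266 / (11*(11^2 - 1)) = 1 - 1596/1320 = -0.209091.
Step 4: Under H0, t = rho * sqrt((n-2)/(1-rho^2)) = -0.6415 ~ t(9).
Step 5: Two-sided p-value from the t-distribution with 9 df = 0.537221.
Step 6: alpha = 0.05. fail to reject H0.

rho = -0.2091, p = 0.537221, fail to reject H0 at alpha = 0.05.


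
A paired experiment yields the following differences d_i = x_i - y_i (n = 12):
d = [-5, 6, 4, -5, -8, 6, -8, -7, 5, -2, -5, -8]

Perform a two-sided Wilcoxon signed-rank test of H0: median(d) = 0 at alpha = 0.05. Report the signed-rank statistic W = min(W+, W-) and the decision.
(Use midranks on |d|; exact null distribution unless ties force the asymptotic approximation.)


Step 1: Drop any zero differences (none here) and take |d_i|.
|d| = [5, 6, 4, 5, 8, 6, 8, 7, 5, 2, 5, 8]
Step 2: Midrank |d_i| (ties get averaged ranks).
ranks: |5|->4.5, |6|->7.5, |4|->2, |5|->4.5, |8|->11, |6|->7.5, |8|->11, |7|->9, |5|->4.5, |2|->1, |5|->4.5, |8|->11
Step 3: Attach original signs; sum ranks with positive sign and with negative sign.
W+ = 7.5 + 2 + 7.5 + 4.5 = 21.5
W- = 4.5 + 4.5 + 11 + 11 + 9 + 1 + 4.5 + 11 = 56.5
(Check: W+ + W- = 78 should equal n(n+1)/2 = 78.)
Step 4: Test statistic W = min(W+, W-) = 21.5.
Step 5: Ties in |d|, so use the tie-corrected normal approximation.
        E[W] = n(n+1)/4 = 12*13/4 = 39.
        Tie groups: |d|=5 (t=4), |d|=6 (t=2), |d|=8 (t=3); sum(t^3 - t) = 90.
        Var[W] = n(n+1)(2n+1)/24 - sum(t^3-t)/48 = 3900/24 - 90/48 = 160.625.
        z = (W - E[W]) / sqrt(Var[W]) = (21.5 - 39) / 12.6738 = -1.3808.
        Two-sided p = 2*Phi(z) = 0.167340.
Step 6: alpha = 0.05. fail to reject H0.

W+ = 21.5, W- = 56.5, W = min = 21.5, p = 0.167340, fail to reject H0.


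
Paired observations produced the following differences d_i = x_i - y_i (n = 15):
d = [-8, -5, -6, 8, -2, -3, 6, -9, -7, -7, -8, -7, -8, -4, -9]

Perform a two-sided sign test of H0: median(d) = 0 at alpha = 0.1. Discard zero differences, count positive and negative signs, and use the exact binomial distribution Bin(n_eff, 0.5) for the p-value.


Step 1: Discard zero differences. Original n = 15; n_eff = number of nonzero differences = 15.
Nonzero differences (with sign): -8, -5, -6, +8, -2, -3, +6, -9, -7, -7, -8, -7, -8, -4, -9
Step 2: Count signs: positive = 2, negative = 13.
Step 3: Under H0: P(positive) = 0.5, so the number of positives S ~ Bin(15, 0.5).
Step 4: Two-sided exact p-value = sum of Bin(15,0.5) probabilities at or below the observed probability = 0.007385.
Step 5: alpha = 0.1. reject H0.

n_eff = 15, pos = 2, neg = 13, p = 0.007385, reject H0.


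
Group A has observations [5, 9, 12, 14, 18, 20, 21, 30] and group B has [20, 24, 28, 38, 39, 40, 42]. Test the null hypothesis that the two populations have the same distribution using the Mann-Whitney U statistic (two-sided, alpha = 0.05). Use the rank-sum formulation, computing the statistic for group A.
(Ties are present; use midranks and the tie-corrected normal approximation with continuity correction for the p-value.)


Step 1: Combine and sort all 15 observations; assign midranks.
sorted (value, group): (5,X), (9,X), (12,X), (14,X), (18,X), (20,X), (20,Y), (21,X), (24,Y), (28,Y), (30,X), (38,Y), (39,Y), (40,Y), (42,Y)
ranks: 5->1, 9->2, 12->3, 14->4, 18->5, 20->6.5, 20->6.5, 21->8, 24->9, 28->10, 30->11, 38->12, 39->13, 40->14, 42->15
Step 2: Rank sum for X: R1 = 1 + 2 + 3 + 4 + 5 + 6.5 + 8 + 11 = 40.5.
Step 3: U_X = R1 - n1(n1+1)/2 = 40.5 - 8*9/2 = 40.5 - 36 = 4.5.
       U_Y = n1*n2 - U_X = 56 - 4.5 = 51.5.
Step 4: Ties are present, so use the tie-corrected normal approximation (with continuity correction) for the p-value.
Step 5: p-value = 0.007719; compare to alpha = 0.05. reject H0.

U_X = 4.5, p = 0.007719, reject H0 at alpha = 0.05.


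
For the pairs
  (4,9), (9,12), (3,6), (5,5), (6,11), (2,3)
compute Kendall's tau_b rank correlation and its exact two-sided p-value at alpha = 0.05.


Step 1: Enumerate the 15 unordered pairs (i,j) with i<j and classify each by sign(x_j-x_i) * sign(y_j-y_i).
  (1,2):dx=+5,dy=+3->C; (1,3):dx=-1,dy=-3->C; (1,4):dx=+1,dy=-4->D; (1,5):dx=+2,dy=+2->C
  (1,6):dx=-2,dy=-6->C; (2,3):dx=-6,dy=-6->C; (2,4):dx=-4,dy=-7->C; (2,5):dx=-3,dy=-1->C
  (2,6):dx=-7,dy=-9->C; (3,4):dx=+2,dy=-1->D; (3,5):dx=+3,dy=+5->C; (3,6):dx=-1,dy=-3->C
  (4,5):dx=+1,dy=+6->C; (4,6):dx=-3,dy=-2->C; (5,6):dx=-4,dy=-8->C
Step 2: C = 13, D = 2, total pairs = 15.
Step 3: tau = (C - D)/(n(n-1)/2) = (13 - 2)/15 = 0.733333.
Step 4: Exact two-sided p-value (enumerate n! = 720 permutations of y under H0): p = 0.055556.
Step 5: alpha = 0.05. fail to reject H0.

tau_b = 0.7333 (C=13, D=2), p = 0.055556, fail to reject H0.


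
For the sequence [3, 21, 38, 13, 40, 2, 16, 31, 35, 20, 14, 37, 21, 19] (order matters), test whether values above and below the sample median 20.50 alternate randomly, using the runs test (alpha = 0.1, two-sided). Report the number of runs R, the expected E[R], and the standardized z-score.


Step 1: Compute median = 20.50; label A = above, B = below.
Labels in order: BAABABBAABBAAB  (n_A = 7, n_B = 7)
Step 2: Count runs R = 9.
Step 3: Under H0 (random ordering), E[R] = 2*n_A*n_B/(n_A+n_B) + 1 = 2*7*7/14 + 1 = 8.0000.
        Var[R] = 2*n_A*n_B*(2*n_A*n_B - n_A - n_B) / ((n_A+n_B)^2 * (n_A+n_B-1)) = 8232/2548 = 3.2308.
        SD[R] = 1.7974.
Step 4: Continuity-corrected z = (R - 0.5 - E[R]) / SD[R] = (9 - 0.5 - 8.0000) / 1.7974 = 0.2782.
Step 5: Two-sided p-value via normal approximation = 2*(1 - Phi(|z|)) = 0.780879.
Step 6: alpha = 0.1. fail to reject H0.

R = 9, z = 0.2782, p = 0.780879, fail to reject H0.


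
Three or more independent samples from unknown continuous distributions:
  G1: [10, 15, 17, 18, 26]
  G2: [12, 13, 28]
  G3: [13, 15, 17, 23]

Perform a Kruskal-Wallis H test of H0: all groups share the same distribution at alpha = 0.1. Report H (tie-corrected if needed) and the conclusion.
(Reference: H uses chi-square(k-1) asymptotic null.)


Step 1: Combine all N = 12 observations and assign midranks.
sorted (value, group, rank): (10,G1,1), (12,G2,2), (13,G2,3.5), (13,G3,3.5), (15,G1,5.5), (15,G3,5.5), (17,G1,7.5), (17,G3,7.5), (18,G1,9), (23,G3,10), (26,G1,11), (28,G2,12)
Step 2: Sum ranks within each group.
R_1 = 34 (n_1 = 5)
R_2 = 17.5 (n_2 = 3)
R_3 = 26.5 (n_3 = 4)
Step 3: H = 12/(N(N+1)) * sum(R_i^2/n_i) - 3(N+1)
     = 12/(12*13) * (34^2/5 + 17.5^2/3 + 26.5^2/4) - 3*13
     = 0.076923 * 508.846 - 39
     = 0.141987.
Step 4: Ties present; correction factor C = 1 - 18/(12^3 - 12) = 0.989510. Corrected H = 0.141987 / 0.989510 = 0.143492.
Step 5: Under H0, H ~ chi^2(2); p-value = 0.930767.
Step 6: alpha = 0.1. fail to reject H0.

H = 0.1435, df = 2, p = 0.930767, fail to reject H0.


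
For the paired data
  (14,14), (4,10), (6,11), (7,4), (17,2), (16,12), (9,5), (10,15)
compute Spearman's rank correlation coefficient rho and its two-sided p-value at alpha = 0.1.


Step 1: Rank x and y separately (midranks; no ties here).
rank(x): 14->6, 4->1, 6->2, 7->3, 17->8, 16->7, 9->4, 10->5
rank(y): 14->7, 10->4, 11->5, 4->2, 2->1, 12->6, 5->3, 15->8
Step 2: d_i = R_x(i) - R_y(i); compute d_i^2.
  (6-7)^2=1, (1-4)^2=9, (2-5)^2=9, (3-2)^2=1, (8-1)^2=49, (7-6)^2=1, (4-3)^2=1, (5-8)^2=9
sum(d^2) = 80.
Step 3: rho = 1 - 6*80 / (8*(8^2 - 1)) = 1 - 480/504 = 0.047619.
Step 4: Under H0, t = rho * sqrt((n-2)/(1-rho^2)) = 0.1168 ~ t(6).
Step 5: Two-sided p-value from the t-distribution with 6 df = 0.910849.
Step 6: alpha = 0.1. fail to reject H0.

rho = 0.0476, p = 0.910849, fail to reject H0 at alpha = 0.1.


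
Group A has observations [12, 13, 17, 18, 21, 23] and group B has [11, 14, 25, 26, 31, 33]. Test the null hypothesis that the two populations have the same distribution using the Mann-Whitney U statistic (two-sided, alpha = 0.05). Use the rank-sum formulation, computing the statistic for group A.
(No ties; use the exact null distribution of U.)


Step 1: Combine and sort all 12 observations; assign midranks.
sorted (value, group): (11,Y), (12,X), (13,X), (14,Y), (17,X), (18,X), (21,X), (23,X), (25,Y), (26,Y), (31,Y), (33,Y)
ranks: 11->1, 12->2, 13->3, 14->4, 17->5, 18->6, 21->7, 23->8, 25->9, 26->10, 31->11, 33->12
Step 2: Rank sum for X: R1 = 2 + 3 + 5 + 6 + 7 + 8 = 31.
Step 3: U_X = R1 - n1(n1+1)/2 = 31 - 6*7/2 = 31 - 21 = 10.
       U_Y = n1*n2 - U_X = 36 - 10 = 26.
Step 4: No ties, so the exact null distribution of U (based on enumerating the C(12,6) = 924 equally likely rank assignments) gives the two-sided p-value.
Step 5: p-value = 0.240260; compare to alpha = 0.05. fail to reject H0.

U_X = 10, p = 0.240260, fail to reject H0 at alpha = 0.05.


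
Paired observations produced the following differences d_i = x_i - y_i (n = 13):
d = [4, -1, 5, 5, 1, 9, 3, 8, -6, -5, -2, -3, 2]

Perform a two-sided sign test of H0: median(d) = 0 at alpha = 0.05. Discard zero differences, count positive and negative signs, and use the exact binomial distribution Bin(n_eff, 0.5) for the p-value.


Step 1: Discard zero differences. Original n = 13; n_eff = number of nonzero differences = 13.
Nonzero differences (with sign): +4, -1, +5, +5, +1, +9, +3, +8, -6, -5, -2, -3, +2
Step 2: Count signs: positive = 8, negative = 5.
Step 3: Under H0: P(positive) = 0.5, so the number of positives S ~ Bin(13, 0.5).
Step 4: Two-sided exact p-value = sum of Bin(13,0.5) probabilities at or below the observed probability = 0.581055.
Step 5: alpha = 0.05. fail to reject H0.

n_eff = 13, pos = 8, neg = 5, p = 0.581055, fail to reject H0.


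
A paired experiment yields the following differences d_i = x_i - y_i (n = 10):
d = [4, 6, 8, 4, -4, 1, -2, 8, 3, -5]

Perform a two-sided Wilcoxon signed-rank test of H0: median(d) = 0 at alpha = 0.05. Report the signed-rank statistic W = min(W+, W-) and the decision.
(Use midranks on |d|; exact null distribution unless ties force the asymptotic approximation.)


Step 1: Drop any zero differences (none here) and take |d_i|.
|d| = [4, 6, 8, 4, 4, 1, 2, 8, 3, 5]
Step 2: Midrank |d_i| (ties get averaged ranks).
ranks: |4|->5, |6|->8, |8|->9.5, |4|->5, |4|->5, |1|->1, |2|->2, |8|->9.5, |3|->3, |5|->7
Step 3: Attach original signs; sum ranks with positive sign and with negative sign.
W+ = 5 + 8 + 9.5 + 5 + 1 + 9.5 + 3 = 41
W- = 5 + 2 + 7 = 14
(Check: W+ + W- = 55 should equal n(n+1)/2 = 55.)
Step 4: Test statistic W = min(W+, W-) = 14.
Step 5: Ties in |d|, so use the tie-corrected normal approximation.
        E[W] = n(n+1)/4 = 10*11/4 = 27.5.
        Tie groups: |d|=4 (t=3), |d|=8 (t=2); sum(t^3 - t) = 30.
        Var[W] = n(n+1)(2n+1)/24 - sum(t^3-t)/48 = 2310/24 - 30/48 = 95.625.
        z = (W - E[W]) / sqrt(Var[W]) = (14 - 27.5) / 9.7788 = -1.3805.
        Two-sided p = 2*Phi(z) = 0.167421.
Step 6: alpha = 0.05. fail to reject H0.

W+ = 41, W- = 14, W = min = 14, p = 0.167421, fail to reject H0.


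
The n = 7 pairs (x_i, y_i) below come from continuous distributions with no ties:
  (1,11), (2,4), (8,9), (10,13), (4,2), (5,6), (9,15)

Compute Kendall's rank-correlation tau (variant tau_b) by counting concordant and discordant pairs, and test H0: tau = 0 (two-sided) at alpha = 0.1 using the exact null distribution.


Step 1: Enumerate the 21 unordered pairs (i,j) with i<j and classify each by sign(x_j-x_i) * sign(y_j-y_i).
  (1,2):dx=+1,dy=-7->D; (1,3):dx=+7,dy=-2->D; (1,4):dx=+9,dy=+2->C; (1,5):dx=+3,dy=-9->D
  (1,6):dx=+4,dy=-5->D; (1,7):dx=+8,dy=+4->C; (2,3):dx=+6,dy=+5->C; (2,4):dx=+8,dy=+9->C
  (2,5):dx=+2,dy=-2->D; (2,6):dx=+3,dy=+2->C; (2,7):dx=+7,dy=+11->C; (3,4):dx=+2,dy=+4->C
  (3,5):dx=-4,dy=-7->C; (3,6):dx=-3,dy=-3->C; (3,7):dx=+1,dy=+6->C; (4,5):dx=-6,dy=-11->C
  (4,6):dx=-5,dy=-7->C; (4,7):dx=-1,dy=+2->D; (5,6):dx=+1,dy=+4->C; (5,7):dx=+5,dy=+13->C
  (6,7):dx=+4,dy=+9->C
Step 2: C = 15, D = 6, total pairs = 21.
Step 3: tau = (C - D)/(n(n-1)/2) = (15 - 6)/21 = 0.428571.
Step 4: Exact two-sided p-value (enumerate n! = 5040 permutations of y under H0): p = 0.238889.
Step 5: alpha = 0.1. fail to reject H0.

tau_b = 0.4286 (C=15, D=6), p = 0.238889, fail to reject H0.


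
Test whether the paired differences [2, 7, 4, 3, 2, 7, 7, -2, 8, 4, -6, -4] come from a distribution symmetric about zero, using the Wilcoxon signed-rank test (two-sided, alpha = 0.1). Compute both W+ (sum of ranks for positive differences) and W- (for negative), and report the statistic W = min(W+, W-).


Step 1: Drop any zero differences (none here) and take |d_i|.
|d| = [2, 7, 4, 3, 2, 7, 7, 2, 8, 4, 6, 4]
Step 2: Midrank |d_i| (ties get averaged ranks).
ranks: |2|->2, |7|->10, |4|->6, |3|->4, |2|->2, |7|->10, |7|->10, |2|->2, |8|->12, |4|->6, |6|->8, |4|->6
Step 3: Attach original signs; sum ranks with positive sign and with negative sign.
W+ = 2 + 10 + 6 + 4 + 2 + 10 + 10 + 12 + 6 = 62
W- = 2 + 8 + 6 = 16
(Check: W+ + W- = 78 should equal n(n+1)/2 = 78.)
Step 4: Test statistic W = min(W+, W-) = 16.
Step 5: Ties in |d|, so use the tie-corrected normal approximation.
        E[W] = n(n+1)/4 = 12*13/4 = 39.
        Tie groups: |d|=2 (t=3), |d|=4 (t=3), |d|=7 (t=3); sum(t^3 - t) = 72.
        Var[W] = n(n+1)(2n+1)/24 - sum(t^3-t)/48 = 3900/24 - 72/48 = 161.
        z = (W - E[W]) / sqrt(Var[W]) = (16 - 39) / 12.6886 = -1.8127.
        Two-sided p = 2*Phi(z) = 0.069885.
Step 6: alpha = 0.1. reject H0.

W+ = 62, W- = 16, W = min = 16, p = 0.069885, reject H0.


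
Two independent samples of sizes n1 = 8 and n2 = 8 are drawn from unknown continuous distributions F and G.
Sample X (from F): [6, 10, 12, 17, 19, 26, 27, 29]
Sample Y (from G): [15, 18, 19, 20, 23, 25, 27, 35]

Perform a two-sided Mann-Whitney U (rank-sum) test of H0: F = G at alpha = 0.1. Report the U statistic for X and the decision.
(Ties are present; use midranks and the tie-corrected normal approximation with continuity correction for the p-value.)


Step 1: Combine and sort all 16 observations; assign midranks.
sorted (value, group): (6,X), (10,X), (12,X), (15,Y), (17,X), (18,Y), (19,X), (19,Y), (20,Y), (23,Y), (25,Y), (26,X), (27,X), (27,Y), (29,X), (35,Y)
ranks: 6->1, 10->2, 12->3, 15->4, 17->5, 18->6, 19->7.5, 19->7.5, 20->9, 23->10, 25->11, 26->12, 27->13.5, 27->13.5, 29->15, 35->16
Step 2: Rank sum for X: R1 = 1 + 2 + 3 + 5 + 7.5 + 12 + 13.5 + 15 = 59.
Step 3: U_X = R1 - n1(n1+1)/2 = 59 - 8*9/2 = 59 - 36 = 23.
       U_Y = n1*n2 - U_X = 64 - 23 = 41.
Step 4: Ties are present, so use the tie-corrected normal approximation (with continuity correction) for the p-value.
Step 5: p-value = 0.371325; compare to alpha = 0.1. fail to reject H0.

U_X = 23, p = 0.371325, fail to reject H0 at alpha = 0.1.


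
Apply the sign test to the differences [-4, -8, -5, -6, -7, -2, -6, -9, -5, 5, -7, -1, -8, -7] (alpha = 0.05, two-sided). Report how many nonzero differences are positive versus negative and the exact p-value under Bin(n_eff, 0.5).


Step 1: Discard zero differences. Original n = 14; n_eff = number of nonzero differences = 14.
Nonzero differences (with sign): -4, -8, -5, -6, -7, -2, -6, -9, -5, +5, -7, -1, -8, -7
Step 2: Count signs: positive = 1, negative = 13.
Step 3: Under H0: P(positive) = 0.5, so the number of positives S ~ Bin(14, 0.5).
Step 4: Two-sided exact p-value = sum of Bin(14,0.5) probabilities at or below the observed probability = 0.001831.
Step 5: alpha = 0.05. reject H0.

n_eff = 14, pos = 1, neg = 13, p = 0.001831, reject H0.
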